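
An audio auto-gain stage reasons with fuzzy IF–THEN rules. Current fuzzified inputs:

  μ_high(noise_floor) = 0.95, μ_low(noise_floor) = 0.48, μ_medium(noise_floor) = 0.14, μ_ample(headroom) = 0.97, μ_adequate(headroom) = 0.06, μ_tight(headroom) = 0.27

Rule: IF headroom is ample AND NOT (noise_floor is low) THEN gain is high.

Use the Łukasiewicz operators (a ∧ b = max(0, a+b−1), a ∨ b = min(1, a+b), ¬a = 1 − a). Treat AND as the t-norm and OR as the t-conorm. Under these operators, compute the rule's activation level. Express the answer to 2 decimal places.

0.49

firing strength: ample=0.97, ¬low=1−0.48=0.52; AND[max(0, a+b−1)] → w = 0.49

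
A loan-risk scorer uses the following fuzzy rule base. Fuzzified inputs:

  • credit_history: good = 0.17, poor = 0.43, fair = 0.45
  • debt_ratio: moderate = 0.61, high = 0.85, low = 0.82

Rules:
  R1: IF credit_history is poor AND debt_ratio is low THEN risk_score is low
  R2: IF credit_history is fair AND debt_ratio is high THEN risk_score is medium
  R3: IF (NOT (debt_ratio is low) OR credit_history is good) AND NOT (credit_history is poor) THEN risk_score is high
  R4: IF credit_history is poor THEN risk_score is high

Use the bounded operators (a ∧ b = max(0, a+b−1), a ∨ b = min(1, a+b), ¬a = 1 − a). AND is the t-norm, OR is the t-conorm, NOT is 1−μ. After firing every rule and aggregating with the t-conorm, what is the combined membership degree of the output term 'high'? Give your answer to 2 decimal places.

R1: poor=0.43, low=0.82; AND[max(0, a+b−1)] → w = 0.25
R2: fair=0.45, high=0.85; AND[max(0, a+b−1)] → w = 0.30
R3: (¬low=1−0.82=0.18 OR good=0.17) = 0.35; AND[max(0, a+b−1)] with ¬poor=1−0.43=0.57 → w = 0.00
R4: poor=0.43 → w = 0.43
Rules with consequent 'high': {R3, R4} → strengths 0.00, 0.43
Aggregate via t-conorm [min(1, a+b)]: 0.43

0.43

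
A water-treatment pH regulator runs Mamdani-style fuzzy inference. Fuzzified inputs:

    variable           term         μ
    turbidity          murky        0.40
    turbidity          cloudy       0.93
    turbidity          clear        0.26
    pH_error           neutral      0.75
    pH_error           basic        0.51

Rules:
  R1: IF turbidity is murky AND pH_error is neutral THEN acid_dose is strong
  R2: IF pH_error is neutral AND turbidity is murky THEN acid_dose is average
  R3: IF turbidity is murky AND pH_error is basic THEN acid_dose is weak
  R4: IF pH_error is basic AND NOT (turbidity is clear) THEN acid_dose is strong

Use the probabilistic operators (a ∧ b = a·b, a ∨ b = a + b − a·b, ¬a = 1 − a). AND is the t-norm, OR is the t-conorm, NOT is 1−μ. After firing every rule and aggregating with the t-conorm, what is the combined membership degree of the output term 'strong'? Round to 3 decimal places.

0.564

R1: murky=0.40, neutral=0.75; AND[a·b] → w = 0.3000
R2: neutral=0.75, murky=0.40; AND[a·b] → w = 0.3000
R3: murky=0.40, basic=0.51; AND[a·b] → w = 0.2040
R4: basic=0.51, ¬clear=1−0.26=0.74; AND[a·b] → w = 0.3774
Rules with consequent 'strong': {R1, R4} → strengths 0.3000, 0.3774
Aggregate via t-conorm [a + b − a·b]: 0.5642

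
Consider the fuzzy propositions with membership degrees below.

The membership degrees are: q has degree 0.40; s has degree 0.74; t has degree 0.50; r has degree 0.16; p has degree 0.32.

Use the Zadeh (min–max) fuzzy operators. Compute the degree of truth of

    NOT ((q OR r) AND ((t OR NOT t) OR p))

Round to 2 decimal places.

0.60

q OR r = max(a, b) on (0.40, 0.16) = 0.40
NOT t = 1 − 0.50 = 0.50
t OR NOT t = max(a, b) on (0.50, 0.50) = 0.50
(t OR NOT t) OR p = max(a, b) on (0.50, 0.32) = 0.50
(q OR r) AND ((t OR NOT t) OR p) = min(a, b) on (0.40, 0.50) = 0.40
NOT ((q OR r) AND ((t OR NOT t) OR p)) = 1 − 0.40 = 0.60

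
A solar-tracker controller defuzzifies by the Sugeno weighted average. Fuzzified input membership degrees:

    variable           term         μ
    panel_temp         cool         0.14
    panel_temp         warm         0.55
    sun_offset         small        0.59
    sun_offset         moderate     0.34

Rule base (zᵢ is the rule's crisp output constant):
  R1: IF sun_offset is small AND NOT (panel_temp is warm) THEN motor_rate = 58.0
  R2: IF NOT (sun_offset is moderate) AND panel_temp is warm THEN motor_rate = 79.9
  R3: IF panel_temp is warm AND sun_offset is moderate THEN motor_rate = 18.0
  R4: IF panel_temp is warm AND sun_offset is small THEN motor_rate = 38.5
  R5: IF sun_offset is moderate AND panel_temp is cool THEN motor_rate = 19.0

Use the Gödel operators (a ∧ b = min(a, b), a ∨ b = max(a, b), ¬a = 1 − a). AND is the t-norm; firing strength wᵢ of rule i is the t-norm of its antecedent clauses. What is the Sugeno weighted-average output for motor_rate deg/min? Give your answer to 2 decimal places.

R1 (z=58.0): small=0.59, ¬warm=1−0.55=0.45; AND[min(a, b)] → w = 0.45
R2 (z=79.9): ¬moderate=1−0.34=0.66, warm=0.55; AND[min(a, b)] → w = 0.55
R3 (z=18.0): warm=0.55, moderate=0.34; AND[min(a, b)] → w = 0.34
R4 (z=38.5): warm=0.55, small=0.59; AND[min(a, b)] → w = 0.55
R5 (z=19.0): moderate=0.34, cool=0.14; AND[min(a, b)] → w = 0.14
Weighted average = (0.45·58.0 + 0.55·79.9 + 0.34·18.0 + 0.55·38.5 + 0.14·19.0) / (0.45 + 0.55 + 0.34 + 0.55 + 0.14)
  = 100.0000 / 2.0300 = 49.26

49.26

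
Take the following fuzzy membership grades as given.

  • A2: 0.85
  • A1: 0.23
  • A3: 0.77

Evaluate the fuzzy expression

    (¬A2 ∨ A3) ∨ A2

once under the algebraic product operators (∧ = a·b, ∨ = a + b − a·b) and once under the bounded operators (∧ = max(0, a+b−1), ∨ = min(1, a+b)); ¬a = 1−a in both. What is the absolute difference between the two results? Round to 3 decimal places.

0.029

Under algebraic product:
  ¬A2 = 1 − 0.8500 = 0.1500
  ¬A2 ∨ A3 = a + b − a·b on (0.1500, 0.7700) = 0.8045
  (¬A2 ∨ A3) ∨ A2 = a + b − a·b on (0.8045, 0.8500) = 0.9707
  → value = 0.9707
Under bounded:
  ¬A2 = 1 − 0.85 = 0.15
  ¬A2 ∨ A3 = min(1, a+b) on (0.15, 0.77) = 0.92
  (¬A2 ∨ A3) ∨ A2 = min(1, a+b) on (0.92, 0.85) = 1.00
  → value = 1.0000
|0.9707 − 1.0000| = 0.029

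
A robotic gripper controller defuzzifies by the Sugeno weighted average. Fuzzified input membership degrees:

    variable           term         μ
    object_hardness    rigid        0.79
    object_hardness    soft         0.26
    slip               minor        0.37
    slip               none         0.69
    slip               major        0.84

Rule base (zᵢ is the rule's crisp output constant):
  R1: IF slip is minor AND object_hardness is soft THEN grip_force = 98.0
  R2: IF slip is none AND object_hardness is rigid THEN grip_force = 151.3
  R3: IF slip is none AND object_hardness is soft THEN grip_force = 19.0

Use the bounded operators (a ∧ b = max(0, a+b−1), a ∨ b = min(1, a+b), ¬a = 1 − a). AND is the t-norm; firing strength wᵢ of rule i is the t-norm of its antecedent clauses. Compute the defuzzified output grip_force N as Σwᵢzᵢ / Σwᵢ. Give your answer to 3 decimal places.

R1 (z=98.0): minor=0.37, soft=0.26; AND[max(0, a+b−1)] → w = 0.00
R2 (z=151.3): none=0.69, rigid=0.79; AND[max(0, a+b−1)] → w = 0.48
R3 (z=19.0): none=0.69, soft=0.26; AND[max(0, a+b−1)] → w = 0.00
Weighted average = (0.00·98.0 + 0.48·151.3 + 0.00·19.0) / (0.00 + 0.48 + 0.00)
  = 72.6240 / 0.4800 = 151.300

151.300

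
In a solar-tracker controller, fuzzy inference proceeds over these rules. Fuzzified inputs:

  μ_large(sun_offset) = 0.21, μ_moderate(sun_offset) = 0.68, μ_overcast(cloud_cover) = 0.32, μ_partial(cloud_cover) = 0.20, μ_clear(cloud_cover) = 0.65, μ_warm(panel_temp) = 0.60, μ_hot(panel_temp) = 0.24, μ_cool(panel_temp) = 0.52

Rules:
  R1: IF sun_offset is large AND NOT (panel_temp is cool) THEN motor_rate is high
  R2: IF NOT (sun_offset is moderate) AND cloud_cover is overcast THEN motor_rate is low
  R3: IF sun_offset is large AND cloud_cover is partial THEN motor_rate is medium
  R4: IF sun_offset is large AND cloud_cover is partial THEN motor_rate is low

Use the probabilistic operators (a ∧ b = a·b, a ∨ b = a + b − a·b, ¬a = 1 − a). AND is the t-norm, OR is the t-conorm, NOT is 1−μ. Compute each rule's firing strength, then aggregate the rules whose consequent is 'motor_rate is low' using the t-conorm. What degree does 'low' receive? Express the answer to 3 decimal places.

R1: large=0.21, ¬cool=1−0.52=0.48; AND[a·b] → w = 0.1008
R2: ¬moderate=1−0.68=0.32, overcast=0.32; AND[a·b] → w = 0.1024
R3: large=0.21, partial=0.20; AND[a·b] → w = 0.0420
R4: large=0.21, partial=0.20; AND[a·b] → w = 0.0420
Rules with consequent 'low': {R2, R4} → strengths 0.1024, 0.0420
Aggregate via t-conorm [a + b − a·b]: 0.1401

0.140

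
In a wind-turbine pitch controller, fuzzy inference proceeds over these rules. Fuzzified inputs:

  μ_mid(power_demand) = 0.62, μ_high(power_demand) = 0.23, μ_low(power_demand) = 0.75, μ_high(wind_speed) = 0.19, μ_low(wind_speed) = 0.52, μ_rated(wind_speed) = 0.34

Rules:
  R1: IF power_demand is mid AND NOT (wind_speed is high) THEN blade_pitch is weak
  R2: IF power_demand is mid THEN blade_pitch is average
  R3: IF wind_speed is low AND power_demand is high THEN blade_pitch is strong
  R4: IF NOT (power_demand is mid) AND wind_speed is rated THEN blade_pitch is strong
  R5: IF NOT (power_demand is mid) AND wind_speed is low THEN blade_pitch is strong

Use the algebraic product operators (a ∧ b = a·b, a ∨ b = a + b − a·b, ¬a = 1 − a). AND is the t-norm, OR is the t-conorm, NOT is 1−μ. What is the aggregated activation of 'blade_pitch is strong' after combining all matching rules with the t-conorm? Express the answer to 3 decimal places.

R1: mid=0.62, ¬high=1−0.19=0.81; AND[a·b] → w = 0.5022
R2: mid=0.62 → w = 0.6200
R3: low=0.52, high=0.23; AND[a·b] → w = 0.1196
R4: ¬mid=1−0.62=0.38, rated=0.34; AND[a·b] → w = 0.1292
R5: ¬mid=1−0.62=0.38, low=0.52; AND[a·b] → w = 0.1976
Rules with consequent 'strong': {R3, R4, R5} → strengths 0.1196, 0.1292, 0.1976
Aggregate via t-conorm [a + b − a·b]: 0.3848

0.385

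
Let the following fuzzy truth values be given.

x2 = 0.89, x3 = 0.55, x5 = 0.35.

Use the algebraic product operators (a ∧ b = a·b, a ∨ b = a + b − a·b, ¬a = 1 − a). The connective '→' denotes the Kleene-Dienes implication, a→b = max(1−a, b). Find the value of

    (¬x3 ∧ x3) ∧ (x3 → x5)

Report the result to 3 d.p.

¬x3 = 1 − 0.5500 = 0.4500
¬x3 ∧ x3 = a·b on (0.4500, 0.5500) = 0.2475
x3 → x5  [Kleene-Dienes: max(1−a, b)] with a=0.5500, b=0.3500 → 0.4500
(¬x3 ∧ x3) ∧ (x3 → x5) = a·b on (0.2475, 0.4500) = 0.1114

0.111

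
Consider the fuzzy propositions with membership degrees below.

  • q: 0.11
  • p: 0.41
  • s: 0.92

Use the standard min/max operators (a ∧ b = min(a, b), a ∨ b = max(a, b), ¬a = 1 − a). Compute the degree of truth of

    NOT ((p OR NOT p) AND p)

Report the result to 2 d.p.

0.59

NOT p = 1 − 0.41 = 0.59
p OR NOT p = max(a, b) on (0.41, 0.59) = 0.59
(p OR NOT p) AND p = min(a, b) on (0.59, 0.41) = 0.41
NOT ((p OR NOT p) AND p) = 1 − 0.41 = 0.59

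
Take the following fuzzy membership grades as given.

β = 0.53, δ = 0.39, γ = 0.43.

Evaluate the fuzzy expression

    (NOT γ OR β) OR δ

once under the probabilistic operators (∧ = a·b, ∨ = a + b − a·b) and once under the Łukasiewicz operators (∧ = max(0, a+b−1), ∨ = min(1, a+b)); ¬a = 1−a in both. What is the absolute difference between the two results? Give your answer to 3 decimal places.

Under probabilistic:
  NOT γ = 1 − 0.4300 = 0.5700
  NOT γ OR β = a + b − a·b on (0.5700, 0.5300) = 0.7979
  (NOT γ OR β) OR δ = a + b − a·b on (0.7979, 0.3900) = 0.8767
  → value = 0.8767
Under Łukasiewicz:
  NOT γ = 1 − 0.43 = 0.57
  NOT γ OR β = min(1, a+b) on (0.57, 0.53) = 1.00
  (NOT γ OR β) OR δ = min(1, a+b) on (1.00, 0.39) = 1.00
  → value = 1.0000
|0.8767 − 1.0000| = 0.123

0.123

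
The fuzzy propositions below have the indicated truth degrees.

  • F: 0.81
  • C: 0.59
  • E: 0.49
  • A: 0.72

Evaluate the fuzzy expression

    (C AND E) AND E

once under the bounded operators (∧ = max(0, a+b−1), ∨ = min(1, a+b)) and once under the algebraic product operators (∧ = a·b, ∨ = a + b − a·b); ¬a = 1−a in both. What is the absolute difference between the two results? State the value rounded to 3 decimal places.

0.142

Under bounded:
  C AND E = max(0, a+b−1) on (0.59, 0.49) = 0.08
  (C AND E) AND E = max(0, a+b−1) on (0.08, 0.49) = 0.00
  → value = 0.0000
Under algebraic product:
  C AND E = a·b on (0.5900, 0.4900) = 0.2891
  (C AND E) AND E = a·b on (0.2891, 0.4900) = 0.1417
  → value = 0.1417
|0.0000 − 0.1417| = 0.142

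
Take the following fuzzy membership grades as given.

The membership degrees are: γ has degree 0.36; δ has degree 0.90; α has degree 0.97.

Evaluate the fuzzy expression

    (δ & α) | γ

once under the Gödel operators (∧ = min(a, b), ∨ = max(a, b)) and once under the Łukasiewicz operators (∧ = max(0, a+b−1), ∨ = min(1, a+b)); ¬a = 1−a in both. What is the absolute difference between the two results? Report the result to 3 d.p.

0.100

Under Gödel:
  δ & α = min(a, b) on (0.90, 0.97) = 0.90
  (δ & α) | γ = max(a, b) on (0.90, 0.36) = 0.90
  → value = 0.9000
Under Łukasiewicz:
  δ & α = max(0, a+b−1) on (0.90, 0.97) = 0.87
  (δ & α) | γ = min(1, a+b) on (0.87, 0.36) = 1.00
  → value = 1.0000
|0.9000 − 1.0000| = 0.100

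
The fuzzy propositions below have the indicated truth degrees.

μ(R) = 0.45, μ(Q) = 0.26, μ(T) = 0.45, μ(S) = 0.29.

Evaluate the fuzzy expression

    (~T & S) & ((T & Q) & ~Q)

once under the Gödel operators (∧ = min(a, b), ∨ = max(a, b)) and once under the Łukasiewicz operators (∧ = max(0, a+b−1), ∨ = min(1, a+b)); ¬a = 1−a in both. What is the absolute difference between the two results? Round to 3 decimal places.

Under Gödel:
  ~T = 1 − 0.45 = 0.55
  ~T & S = min(a, b) on (0.55, 0.29) = 0.29
  T & Q = min(a, b) on (0.45, 0.26) = 0.26
  ~Q = 1 − 0.26 = 0.74
  (T & Q) & ~Q = min(a, b) on (0.26, 0.74) = 0.26
  (~T & S) & ((T & Q) & ~Q) = min(a, b) on (0.29, 0.26) = 0.26
  → value = 0.2600
Under Łukasiewicz:
  ~T = 1 − 0.45 = 0.55
  ~T & S = max(0, a+b−1) on (0.55, 0.29) = 0.00
  T & Q = max(0, a+b−1) on (0.45, 0.26) = 0.00
  ~Q = 1 − 0.26 = 0.74
  (T & Q) & ~Q = max(0, a+b−1) on (0.00, 0.74) = 0.00
  (~T & S) & ((T & Q) & ~Q) = max(0, a+b−1) on (0.00, 0.00) = 0.00
  → value = 0.0000
|0.2600 − 0.0000| = 0.260

0.260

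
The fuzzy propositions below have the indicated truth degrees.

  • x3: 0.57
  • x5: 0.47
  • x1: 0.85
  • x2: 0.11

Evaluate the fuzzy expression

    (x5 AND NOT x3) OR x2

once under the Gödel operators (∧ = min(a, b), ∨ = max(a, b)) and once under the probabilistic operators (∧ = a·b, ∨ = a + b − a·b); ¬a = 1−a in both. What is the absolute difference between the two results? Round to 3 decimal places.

0.140

Under Gödel:
  NOT x3 = 1 − 0.57 = 0.43
  x5 AND NOT x3 = min(a, b) on (0.47, 0.43) = 0.43
  (x5 AND NOT x3) OR x2 = max(a, b) on (0.43, 0.11) = 0.43
  → value = 0.4300
Under probabilistic:
  NOT x3 = 1 − 0.5700 = 0.4300
  x5 AND NOT x3 = a·b on (0.4700, 0.4300) = 0.2021
  (x5 AND NOT x3) OR x2 = a + b − a·b on (0.2021, 0.1100) = 0.2899
  → value = 0.2899
|0.4300 − 0.2899| = 0.140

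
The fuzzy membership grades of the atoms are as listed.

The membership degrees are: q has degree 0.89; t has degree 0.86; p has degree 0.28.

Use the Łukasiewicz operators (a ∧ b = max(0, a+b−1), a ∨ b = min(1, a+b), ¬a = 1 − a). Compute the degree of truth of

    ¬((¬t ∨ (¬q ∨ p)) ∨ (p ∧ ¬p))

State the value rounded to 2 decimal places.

0.47

¬t = 1 − 0.86 = 0.14
¬q = 1 − 0.89 = 0.11
¬q ∨ p = min(1, a+b) on (0.11, 0.28) = 0.39
¬t ∨ (¬q ∨ p) = min(1, a+b) on (0.14, 0.39) = 0.53
¬p = 1 − 0.28 = 0.72
p ∧ ¬p = max(0, a+b−1) on (0.28, 0.72) = 0.00
(¬t ∨ (¬q ∨ p)) ∨ (p ∧ ¬p) = min(1, a+b) on (0.53, 0.00) = 0.53
¬((¬t ∨ (¬q ∨ p)) ∨ (p ∧ ¬p)) = 1 − 0.53 = 0.47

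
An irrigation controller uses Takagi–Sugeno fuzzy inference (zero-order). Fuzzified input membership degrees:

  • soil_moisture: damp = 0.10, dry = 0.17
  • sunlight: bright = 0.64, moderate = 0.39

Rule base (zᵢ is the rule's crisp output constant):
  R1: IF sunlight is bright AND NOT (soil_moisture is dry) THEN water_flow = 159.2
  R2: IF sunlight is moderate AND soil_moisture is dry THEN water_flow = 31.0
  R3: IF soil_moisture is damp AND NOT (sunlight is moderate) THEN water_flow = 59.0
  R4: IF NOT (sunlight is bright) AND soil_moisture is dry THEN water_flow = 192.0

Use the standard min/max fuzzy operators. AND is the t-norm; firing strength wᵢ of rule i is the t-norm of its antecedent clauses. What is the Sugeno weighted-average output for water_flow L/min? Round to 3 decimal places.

R1 (z=159.2): bright=0.64, ¬dry=1−0.17=0.83; AND[min(a, b)] → w = 0.64
R2 (z=31.0): moderate=0.39, dry=0.17; AND[min(a, b)] → w = 0.17
R3 (z=59.0): damp=0.10, ¬moderate=1−0.39=0.61; AND[min(a, b)] → w = 0.10
R4 (z=192.0): ¬bright=1−0.64=0.36, dry=0.17; AND[min(a, b)] → w = 0.17
Weighted average = (0.64·159.2 + 0.17·31.0 + 0.10·59.0 + 0.17·192.0) / (0.64 + 0.17 + 0.10 + 0.17)
  = 145.6980 / 1.0800 = 134.906

134.906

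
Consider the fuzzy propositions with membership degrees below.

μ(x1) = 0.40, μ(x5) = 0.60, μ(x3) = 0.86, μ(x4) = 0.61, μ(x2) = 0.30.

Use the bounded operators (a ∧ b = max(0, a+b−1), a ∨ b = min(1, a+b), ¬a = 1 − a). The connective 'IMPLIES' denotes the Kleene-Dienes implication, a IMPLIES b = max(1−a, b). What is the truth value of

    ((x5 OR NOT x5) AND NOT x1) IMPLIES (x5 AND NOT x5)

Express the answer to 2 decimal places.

NOT x5 = 1 − 0.60 = 0.40
x5 OR NOT x5 = min(1, a+b) on (0.60, 0.40) = 1.00
NOT x1 = 1 − 0.40 = 0.60
(x5 OR NOT x5) AND NOT x1 = max(0, a+b−1) on (1.00, 0.60) = 0.60
NOT x5 = 1 − 0.60 = 0.40
x5 AND NOT x5 = max(0, a+b−1) on (0.60, 0.40) = 0.00
((x5 OR NOT x5) AND NOT x1) IMPLIES (x5 AND NOT x5)  [Kleene-Dienes: max(1−a, b)] with a=0.60, b=0.00 → 0.40

0.40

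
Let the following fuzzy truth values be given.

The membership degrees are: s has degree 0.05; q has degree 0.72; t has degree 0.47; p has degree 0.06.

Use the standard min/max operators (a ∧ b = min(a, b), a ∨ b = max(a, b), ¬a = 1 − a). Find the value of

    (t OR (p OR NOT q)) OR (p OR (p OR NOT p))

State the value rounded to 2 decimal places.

NOT q = 1 − 0.72 = 0.28
p OR NOT q = max(a, b) on (0.06, 0.28) = 0.28
t OR (p OR NOT q) = max(a, b) on (0.47, 0.28) = 0.47
NOT p = 1 − 0.06 = 0.94
p OR NOT p = max(a, b) on (0.06, 0.94) = 0.94
p OR (p OR NOT p) = max(a, b) on (0.06, 0.94) = 0.94
(t OR (p OR NOT q)) OR (p OR (p OR NOT p)) = max(a, b) on (0.47, 0.94) = 0.94

0.94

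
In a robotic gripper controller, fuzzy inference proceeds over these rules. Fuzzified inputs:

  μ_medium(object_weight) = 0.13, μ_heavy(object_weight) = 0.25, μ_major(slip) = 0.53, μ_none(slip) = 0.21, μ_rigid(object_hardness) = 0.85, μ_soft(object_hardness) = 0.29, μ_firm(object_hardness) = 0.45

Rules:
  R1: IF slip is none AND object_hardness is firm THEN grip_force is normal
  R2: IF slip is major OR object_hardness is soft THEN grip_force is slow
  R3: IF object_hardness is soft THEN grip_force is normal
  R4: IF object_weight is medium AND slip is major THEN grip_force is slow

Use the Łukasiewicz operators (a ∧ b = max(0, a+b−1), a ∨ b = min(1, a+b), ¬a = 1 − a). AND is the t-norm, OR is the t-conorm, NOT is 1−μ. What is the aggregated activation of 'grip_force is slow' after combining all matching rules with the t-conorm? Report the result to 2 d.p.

R1: none=0.21, firm=0.45; AND[max(0, a+b−1)] → w = 0.00
R2: major=0.53, soft=0.29; OR[min(1, a+b)] → w = 0.82
R3: soft=0.29 → w = 0.29
R4: medium=0.13, major=0.53; AND[max(0, a+b−1)] → w = 0.00
Rules with consequent 'slow': {R2, R4} → strengths 0.82, 0.00
Aggregate via t-conorm [min(1, a+b)]: 0.82

0.82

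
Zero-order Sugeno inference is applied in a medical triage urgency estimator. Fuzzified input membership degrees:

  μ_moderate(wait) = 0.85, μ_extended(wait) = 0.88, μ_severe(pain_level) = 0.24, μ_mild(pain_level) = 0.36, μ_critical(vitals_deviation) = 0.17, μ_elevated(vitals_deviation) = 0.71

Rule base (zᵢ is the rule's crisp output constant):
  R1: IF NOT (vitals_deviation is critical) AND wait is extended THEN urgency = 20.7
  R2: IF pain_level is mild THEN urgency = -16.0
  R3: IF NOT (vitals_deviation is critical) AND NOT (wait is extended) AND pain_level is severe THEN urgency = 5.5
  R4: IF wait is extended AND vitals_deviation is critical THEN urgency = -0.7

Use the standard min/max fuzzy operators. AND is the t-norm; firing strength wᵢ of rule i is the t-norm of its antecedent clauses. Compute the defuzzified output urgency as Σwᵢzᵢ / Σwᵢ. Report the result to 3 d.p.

R1 (z=20.7): ¬critical=1−0.17=0.83, extended=0.88; AND[min(a, b)] → w = 0.83
R2 (z=-16.0): mild=0.36 → w = 0.36
R3 (z=5.5): ¬critical=1−0.17=0.83, ¬extended=1−0.88=0.12, severe=0.24; AND[min(a, b)] → w = 0.12
R4 (z=-0.7): extended=0.88, critical=0.17; AND[min(a, b)] → w = 0.17
Weighted average = (0.83·20.7 + 0.36·-16.0 + 0.12·5.5 + 0.17·-0.7) / (0.83 + 0.36 + 0.12 + 0.17)
  = 11.9620 / 1.4800 = 8.082

8.082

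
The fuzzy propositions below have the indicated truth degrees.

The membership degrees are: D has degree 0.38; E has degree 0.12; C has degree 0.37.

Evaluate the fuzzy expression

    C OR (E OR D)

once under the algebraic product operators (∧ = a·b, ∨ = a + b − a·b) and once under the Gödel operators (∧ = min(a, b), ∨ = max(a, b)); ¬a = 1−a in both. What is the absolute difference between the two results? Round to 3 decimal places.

0.276

Under algebraic product:
  E OR D = a + b − a·b on (0.1200, 0.3800) = 0.4544
  C OR (E OR D) = a + b − a·b on (0.3700, 0.4544) = 0.6563
  → value = 0.6563
Under Gödel:
  E OR D = max(a, b) on (0.12, 0.38) = 0.38
  C OR (E OR D) = max(a, b) on (0.37, 0.38) = 0.38
  → value = 0.3800
|0.6563 − 0.3800| = 0.276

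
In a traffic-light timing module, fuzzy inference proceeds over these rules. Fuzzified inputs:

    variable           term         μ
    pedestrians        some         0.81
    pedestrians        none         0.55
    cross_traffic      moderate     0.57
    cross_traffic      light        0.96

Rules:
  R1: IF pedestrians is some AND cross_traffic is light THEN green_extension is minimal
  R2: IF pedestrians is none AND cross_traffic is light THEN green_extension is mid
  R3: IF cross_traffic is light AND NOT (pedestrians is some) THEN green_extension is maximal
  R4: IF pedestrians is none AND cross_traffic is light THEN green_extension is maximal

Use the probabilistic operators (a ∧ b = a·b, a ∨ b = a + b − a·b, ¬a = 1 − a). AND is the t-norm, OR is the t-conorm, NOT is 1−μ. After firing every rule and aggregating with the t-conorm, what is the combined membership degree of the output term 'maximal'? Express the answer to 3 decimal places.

0.614

R1: some=0.81, light=0.96; AND[a·b] → w = 0.7776
R2: none=0.55, light=0.96; AND[a·b] → w = 0.5280
R3: light=0.96, ¬some=1−0.81=0.19; AND[a·b] → w = 0.1824
R4: none=0.55, light=0.96; AND[a·b] → w = 0.5280
Rules with consequent 'maximal': {R3, R4} → strengths 0.1824, 0.5280
Aggregate via t-conorm [a + b − a·b]: 0.6141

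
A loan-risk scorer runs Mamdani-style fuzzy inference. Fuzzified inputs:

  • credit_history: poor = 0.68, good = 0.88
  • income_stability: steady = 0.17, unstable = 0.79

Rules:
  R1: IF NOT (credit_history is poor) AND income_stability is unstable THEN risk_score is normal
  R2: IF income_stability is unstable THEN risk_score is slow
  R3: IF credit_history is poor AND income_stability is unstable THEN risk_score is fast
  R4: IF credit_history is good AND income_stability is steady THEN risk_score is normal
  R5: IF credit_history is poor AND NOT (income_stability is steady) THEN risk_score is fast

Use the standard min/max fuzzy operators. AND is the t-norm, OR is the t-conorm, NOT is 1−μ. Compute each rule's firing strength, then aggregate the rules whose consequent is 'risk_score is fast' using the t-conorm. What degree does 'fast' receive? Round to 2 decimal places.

R1: ¬poor=1−0.68=0.32, unstable=0.79; AND[min(a, b)] → w = 0.32
R2: unstable=0.79 → w = 0.79
R3: poor=0.68, unstable=0.79; AND[min(a, b)] → w = 0.68
R4: good=0.88, steady=0.17; AND[min(a, b)] → w = 0.17
R5: poor=0.68, ¬steady=1−0.17=0.83; AND[min(a, b)] → w = 0.68
Rules with consequent 'fast': {R3, R5} → strengths 0.68, 0.68
Aggregate via t-conorm [max(a, b)]: 0.68

0.68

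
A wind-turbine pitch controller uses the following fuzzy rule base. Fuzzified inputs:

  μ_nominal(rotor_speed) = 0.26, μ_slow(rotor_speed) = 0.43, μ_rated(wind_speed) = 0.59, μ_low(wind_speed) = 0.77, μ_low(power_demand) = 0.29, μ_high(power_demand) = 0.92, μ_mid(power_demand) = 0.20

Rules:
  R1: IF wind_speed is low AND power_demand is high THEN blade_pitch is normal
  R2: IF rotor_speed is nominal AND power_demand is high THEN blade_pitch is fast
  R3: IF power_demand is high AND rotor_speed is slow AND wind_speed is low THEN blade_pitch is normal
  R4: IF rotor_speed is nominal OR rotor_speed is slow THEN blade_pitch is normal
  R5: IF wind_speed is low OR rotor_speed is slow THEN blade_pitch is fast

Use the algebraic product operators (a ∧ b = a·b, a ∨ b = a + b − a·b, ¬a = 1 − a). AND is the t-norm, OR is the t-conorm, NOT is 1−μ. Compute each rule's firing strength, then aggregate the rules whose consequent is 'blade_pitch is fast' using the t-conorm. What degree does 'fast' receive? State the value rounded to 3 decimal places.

0.900

R1: low=0.77, high=0.92; AND[a·b] → w = 0.7084
R2: nominal=0.26, high=0.92; AND[a·b] → w = 0.2392
R3: high=0.92, slow=0.43, low=0.77; AND[a·b] → w = 0.3046
R4: nominal=0.26, slow=0.43; OR[a + b − a·b] → w = 0.5782
R5: low=0.77, slow=0.43; OR[a + b − a·b] → w = 0.8689
Rules with consequent 'fast': {R2, R5} → strengths 0.2392, 0.8689
Aggregate via t-conorm [a + b − a·b]: 0.9003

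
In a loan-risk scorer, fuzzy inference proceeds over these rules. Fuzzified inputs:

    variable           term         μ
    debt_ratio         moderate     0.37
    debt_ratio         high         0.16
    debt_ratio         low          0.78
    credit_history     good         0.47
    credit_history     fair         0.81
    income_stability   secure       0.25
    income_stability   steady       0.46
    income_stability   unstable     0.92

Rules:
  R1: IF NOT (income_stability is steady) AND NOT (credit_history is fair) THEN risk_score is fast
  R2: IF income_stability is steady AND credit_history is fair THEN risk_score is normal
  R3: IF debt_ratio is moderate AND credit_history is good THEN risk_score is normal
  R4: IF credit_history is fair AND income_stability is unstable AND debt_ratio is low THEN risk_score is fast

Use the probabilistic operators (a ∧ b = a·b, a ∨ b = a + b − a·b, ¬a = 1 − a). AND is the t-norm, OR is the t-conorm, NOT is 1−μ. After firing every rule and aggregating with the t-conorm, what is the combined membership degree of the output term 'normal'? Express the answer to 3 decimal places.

R1: ¬steady=1−0.46=0.54, ¬fair=1−0.81=0.19; AND[a·b] → w = 0.1026
R2: steady=0.46, fair=0.81; AND[a·b] → w = 0.3726
R3: moderate=0.37, good=0.47; AND[a·b] → w = 0.1739
R4: fair=0.81, unstable=0.92, low=0.78; AND[a·b] → w = 0.5813
Rules with consequent 'normal': {R2, R3} → strengths 0.3726, 0.1739
Aggregate via t-conorm [a + b − a·b]: 0.4817

0.482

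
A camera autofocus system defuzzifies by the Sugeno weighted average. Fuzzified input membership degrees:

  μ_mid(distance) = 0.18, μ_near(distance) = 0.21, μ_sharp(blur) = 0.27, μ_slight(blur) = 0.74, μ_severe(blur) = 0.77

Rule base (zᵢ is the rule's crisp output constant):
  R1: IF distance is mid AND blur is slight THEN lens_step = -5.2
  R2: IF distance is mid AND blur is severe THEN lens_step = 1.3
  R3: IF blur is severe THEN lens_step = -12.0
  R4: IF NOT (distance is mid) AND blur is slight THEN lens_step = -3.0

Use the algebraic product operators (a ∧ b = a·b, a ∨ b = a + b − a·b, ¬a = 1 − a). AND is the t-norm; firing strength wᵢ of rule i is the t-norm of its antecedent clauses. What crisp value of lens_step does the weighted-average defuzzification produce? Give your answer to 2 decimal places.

R1 (z=-5.2): mid=0.18, slight=0.74; AND[a·b] → w = 0.1332
R2 (z=1.3): mid=0.18, severe=0.77; AND[a·b] → w = 0.1386
R3 (z=-12.0): severe=0.77 → w = 0.7700
R4 (z=-3.0): ¬mid=1−0.18=0.82, slight=0.74; AND[a·b] → w = 0.6068
Weighted average = (0.1332·-5.2 + 0.1386·1.3 + 0.7700·-12.0 + 0.6068·-3.0) / (0.1332 + 0.1386 + 0.7700 + 0.6068)
  = -11.5729 / 1.6486 = -7.02

-7.02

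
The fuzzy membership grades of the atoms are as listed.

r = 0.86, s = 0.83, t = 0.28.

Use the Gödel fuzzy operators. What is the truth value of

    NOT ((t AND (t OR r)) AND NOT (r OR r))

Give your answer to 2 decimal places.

0.86

t OR r = max(a, b) on (0.28, 0.86) = 0.86
t AND (t OR r) = min(a, b) on (0.28, 0.86) = 0.28
r OR r = max(a, b) on (0.86, 0.86) = 0.86
NOT (r OR r) = 1 − 0.86 = 0.14
(t AND (t OR r)) AND NOT (r OR r) = min(a, b) on (0.28, 0.14) = 0.14
NOT ((t AND (t OR r)) AND NOT (r OR r)) = 1 − 0.14 = 0.86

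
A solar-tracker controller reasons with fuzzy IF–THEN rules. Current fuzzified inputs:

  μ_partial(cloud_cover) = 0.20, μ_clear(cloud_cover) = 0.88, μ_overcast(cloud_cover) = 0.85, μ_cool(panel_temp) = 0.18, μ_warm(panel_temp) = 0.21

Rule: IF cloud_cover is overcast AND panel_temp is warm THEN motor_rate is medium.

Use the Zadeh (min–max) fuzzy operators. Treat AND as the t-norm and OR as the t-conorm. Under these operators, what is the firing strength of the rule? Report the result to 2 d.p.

0.21

firing strength: overcast=0.85, warm=0.21; AND[min(a, b)] → w = 0.21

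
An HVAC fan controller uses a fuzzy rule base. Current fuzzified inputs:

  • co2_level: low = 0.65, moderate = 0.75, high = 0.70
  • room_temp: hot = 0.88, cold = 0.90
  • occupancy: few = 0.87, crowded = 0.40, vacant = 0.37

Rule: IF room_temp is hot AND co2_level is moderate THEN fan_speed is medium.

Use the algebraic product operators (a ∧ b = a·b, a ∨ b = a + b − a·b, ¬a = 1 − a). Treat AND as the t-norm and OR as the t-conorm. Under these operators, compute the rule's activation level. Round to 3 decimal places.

0.660

firing strength: hot=0.88, moderate=0.75; AND[a·b] → w = 0.6600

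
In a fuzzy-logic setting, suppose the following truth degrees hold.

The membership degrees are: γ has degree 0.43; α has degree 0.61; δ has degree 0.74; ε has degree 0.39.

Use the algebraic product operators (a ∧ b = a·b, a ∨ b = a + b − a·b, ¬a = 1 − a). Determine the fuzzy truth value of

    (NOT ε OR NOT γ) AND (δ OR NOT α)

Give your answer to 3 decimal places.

0.700

NOT ε = 1 − 0.3900 = 0.6100
NOT γ = 1 − 0.4300 = 0.5700
NOT ε OR NOT γ = a + b − a·b on (0.6100, 0.5700) = 0.8323
NOT α = 1 − 0.6100 = 0.3900
δ OR NOT α = a + b − a·b on (0.7400, 0.3900) = 0.8414
(NOT ε OR NOT γ) AND (δ OR NOT α) = a·b on (0.8323, 0.8414) = 0.7003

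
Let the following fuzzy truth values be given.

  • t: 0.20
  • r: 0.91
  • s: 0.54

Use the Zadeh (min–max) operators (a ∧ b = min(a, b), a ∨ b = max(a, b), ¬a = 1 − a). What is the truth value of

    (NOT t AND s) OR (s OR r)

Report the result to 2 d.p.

0.91

NOT t = 1 − 0.20 = 0.80
NOT t AND s = min(a, b) on (0.80, 0.54) = 0.54
s OR r = max(a, b) on (0.54, 0.91) = 0.91
(NOT t AND s) OR (s OR r) = max(a, b) on (0.54, 0.91) = 0.91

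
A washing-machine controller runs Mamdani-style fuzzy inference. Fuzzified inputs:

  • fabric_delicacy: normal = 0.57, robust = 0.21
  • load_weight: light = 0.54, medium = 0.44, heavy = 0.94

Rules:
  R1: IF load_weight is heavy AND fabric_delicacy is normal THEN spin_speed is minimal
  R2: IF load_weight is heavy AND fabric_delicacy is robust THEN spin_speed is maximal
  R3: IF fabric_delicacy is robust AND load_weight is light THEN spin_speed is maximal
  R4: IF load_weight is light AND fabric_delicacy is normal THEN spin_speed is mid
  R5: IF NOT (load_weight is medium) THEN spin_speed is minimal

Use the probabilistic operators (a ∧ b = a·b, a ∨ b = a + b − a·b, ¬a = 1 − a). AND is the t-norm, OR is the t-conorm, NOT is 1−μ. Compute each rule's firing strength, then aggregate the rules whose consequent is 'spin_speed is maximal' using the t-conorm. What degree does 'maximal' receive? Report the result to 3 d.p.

R1: heavy=0.94, normal=0.57; AND[a·b] → w = 0.5358
R2: heavy=0.94, robust=0.21; AND[a·b] → w = 0.1974
R3: robust=0.21, light=0.54; AND[a·b] → w = 0.1134
R4: light=0.54, normal=0.57; AND[a·b] → w = 0.3078
R5: ¬medium=1−0.44=0.56 → w = 0.5600
Rules with consequent 'maximal': {R2, R3} → strengths 0.1974, 0.1134
Aggregate via t-conorm [a + b − a·b]: 0.2884

0.288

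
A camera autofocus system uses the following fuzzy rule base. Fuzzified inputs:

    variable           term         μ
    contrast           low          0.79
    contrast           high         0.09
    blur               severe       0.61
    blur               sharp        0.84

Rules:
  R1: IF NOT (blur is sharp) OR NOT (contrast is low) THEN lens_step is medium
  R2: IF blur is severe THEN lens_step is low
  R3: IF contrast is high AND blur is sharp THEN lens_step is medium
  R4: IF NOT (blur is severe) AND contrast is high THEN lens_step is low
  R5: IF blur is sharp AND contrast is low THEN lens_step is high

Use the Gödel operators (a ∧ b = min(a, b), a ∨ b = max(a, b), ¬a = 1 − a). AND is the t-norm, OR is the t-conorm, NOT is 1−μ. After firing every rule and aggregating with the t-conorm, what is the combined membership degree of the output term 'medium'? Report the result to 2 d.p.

0.21

R1: ¬sharp=1−0.84=0.16, ¬low=1−0.79=0.21; OR[max(a, b)] → w = 0.21
R2: severe=0.61 → w = 0.61
R3: high=0.09, sharp=0.84; AND[min(a, b)] → w = 0.09
R4: ¬severe=1−0.61=0.39, high=0.09; AND[min(a, b)] → w = 0.09
R5: sharp=0.84, low=0.79; AND[min(a, b)] → w = 0.79
Rules with consequent 'medium': {R1, R3} → strengths 0.21, 0.09
Aggregate via t-conorm [max(a, b)]: 0.21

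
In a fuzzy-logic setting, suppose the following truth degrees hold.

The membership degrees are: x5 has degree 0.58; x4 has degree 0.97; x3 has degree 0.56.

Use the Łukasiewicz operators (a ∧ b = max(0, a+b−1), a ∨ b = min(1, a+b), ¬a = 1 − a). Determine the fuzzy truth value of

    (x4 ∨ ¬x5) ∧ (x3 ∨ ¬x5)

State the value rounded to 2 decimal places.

0.98

¬x5 = 1 − 0.58 = 0.42
x4 ∨ ¬x5 = min(1, a+b) on (0.97, 0.42) = 1.00
¬x5 = 1 − 0.58 = 0.42
x3 ∨ ¬x5 = min(1, a+b) on (0.56, 0.42) = 0.98
(x4 ∨ ¬x5) ∧ (x3 ∨ ¬x5) = max(0, a+b−1) on (1.00, 0.98) = 0.98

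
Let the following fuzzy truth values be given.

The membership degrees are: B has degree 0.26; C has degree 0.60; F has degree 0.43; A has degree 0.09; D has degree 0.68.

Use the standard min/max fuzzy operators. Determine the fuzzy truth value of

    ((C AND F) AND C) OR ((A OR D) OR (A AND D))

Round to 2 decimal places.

C AND F = min(a, b) on (0.60, 0.43) = 0.43
(C AND F) AND C = min(a, b) on (0.43, 0.60) = 0.43
A OR D = max(a, b) on (0.09, 0.68) = 0.68
A AND D = min(a, b) on (0.09, 0.68) = 0.09
(A OR D) OR (A AND D) = max(a, b) on (0.68, 0.09) = 0.68
((C AND F) AND C) OR ((A OR D) OR (A AND D)) = max(a, b) on (0.43, 0.68) = 0.68

0.68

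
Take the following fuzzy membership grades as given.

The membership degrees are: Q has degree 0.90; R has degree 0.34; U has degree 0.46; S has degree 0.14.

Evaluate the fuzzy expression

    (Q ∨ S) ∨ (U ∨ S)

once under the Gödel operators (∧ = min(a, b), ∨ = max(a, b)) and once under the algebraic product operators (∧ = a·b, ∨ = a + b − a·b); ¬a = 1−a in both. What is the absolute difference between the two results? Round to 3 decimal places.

Under Gödel:
  Q ∨ S = max(a, b) on (0.90, 0.14) = 0.90
  U ∨ S = max(a, b) on (0.46, 0.14) = 0.46
  (Q ∨ S) ∨ (U ∨ S) = max(a, b) on (0.90, 0.46) = 0.90
  → value = 0.9000
Under algebraic product:
  Q ∨ S = a + b − a·b on (0.9000, 0.1400) = 0.9140
  U ∨ S = a + b − a·b on (0.4600, 0.1400) = 0.5356
  (Q ∨ S) ∨ (U ∨ S) = a + b − a·b on (0.9140, 0.5356) = 0.9601
  → value = 0.9601
|0.9000 − 0.9601| = 0.060

0.060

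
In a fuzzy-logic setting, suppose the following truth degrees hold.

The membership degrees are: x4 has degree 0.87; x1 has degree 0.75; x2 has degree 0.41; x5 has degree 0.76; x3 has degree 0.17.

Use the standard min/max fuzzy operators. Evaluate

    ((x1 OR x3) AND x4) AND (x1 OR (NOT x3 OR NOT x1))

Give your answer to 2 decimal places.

0.75

x1 OR x3 = max(a, b) on (0.75, 0.17) = 0.75
(x1 OR x3) AND x4 = min(a, b) on (0.75, 0.87) = 0.75
NOT x3 = 1 − 0.17 = 0.83
NOT x1 = 1 − 0.75 = 0.25
NOT x3 OR NOT x1 = max(a, b) on (0.83, 0.25) = 0.83
x1 OR (NOT x3 OR NOT x1) = max(a, b) on (0.75, 0.83) = 0.83
((x1 OR x3) AND x4) AND (x1 OR (NOT x3 OR NOT x1)) = min(a, b) on (0.75, 0.83) = 0.75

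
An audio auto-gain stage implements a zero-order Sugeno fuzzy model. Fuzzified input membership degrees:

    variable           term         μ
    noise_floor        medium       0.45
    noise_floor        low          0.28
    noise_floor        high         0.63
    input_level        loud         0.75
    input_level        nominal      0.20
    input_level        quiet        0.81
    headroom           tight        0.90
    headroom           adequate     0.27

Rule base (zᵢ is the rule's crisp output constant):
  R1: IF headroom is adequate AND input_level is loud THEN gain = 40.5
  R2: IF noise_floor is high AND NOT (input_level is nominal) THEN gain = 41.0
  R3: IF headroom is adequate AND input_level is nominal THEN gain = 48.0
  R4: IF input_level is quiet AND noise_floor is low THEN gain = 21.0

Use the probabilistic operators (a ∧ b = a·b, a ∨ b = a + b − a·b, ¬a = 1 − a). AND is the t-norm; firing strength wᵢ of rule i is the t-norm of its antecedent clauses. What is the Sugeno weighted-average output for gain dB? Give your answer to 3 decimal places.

R1 (z=40.5): adequate=0.27, loud=0.75; AND[a·b] → w = 0.2025
R2 (z=41.0): high=0.63, ¬nominal=1−0.20=0.80; AND[a·b] → w = 0.5040
R3 (z=48.0): adequate=0.27, nominal=0.20; AND[a·b] → w = 0.0540
R4 (z=21.0): quiet=0.81, low=0.28; AND[a·b] → w = 0.2268
Weighted average = (0.2025·40.5 + 0.5040·41.0 + 0.0540·48.0 + 0.2268·21.0) / (0.2025 + 0.5040 + 0.0540 + 0.2268)
  = 36.2201 / 0.9873 = 36.686

36.686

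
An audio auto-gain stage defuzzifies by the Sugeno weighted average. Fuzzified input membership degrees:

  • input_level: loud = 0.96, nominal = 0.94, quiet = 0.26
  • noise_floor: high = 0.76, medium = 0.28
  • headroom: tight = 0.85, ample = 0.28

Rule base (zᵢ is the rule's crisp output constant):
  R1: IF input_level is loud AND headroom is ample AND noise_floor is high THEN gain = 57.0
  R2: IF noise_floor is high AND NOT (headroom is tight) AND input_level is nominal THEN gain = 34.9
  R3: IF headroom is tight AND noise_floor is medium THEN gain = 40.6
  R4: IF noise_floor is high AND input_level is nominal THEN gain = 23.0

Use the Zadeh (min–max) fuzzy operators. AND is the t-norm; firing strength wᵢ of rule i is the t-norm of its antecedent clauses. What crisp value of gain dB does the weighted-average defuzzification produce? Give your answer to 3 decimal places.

R1 (z=57.0): loud=0.96, ample=0.28, high=0.76; AND[min(a, b)] → w = 0.28
R2 (z=34.9): high=0.76, ¬tight=1−0.85=0.15, nominal=0.94; AND[min(a, b)] → w = 0.15
R3 (z=40.6): tight=0.85, medium=0.28; AND[min(a, b)] → w = 0.28
R4 (z=23.0): high=0.76, nominal=0.94; AND[min(a, b)] → w = 0.76
Weighted average = (0.28·57.0 + 0.15·34.9 + 0.28·40.6 + 0.76·23.0) / (0.28 + 0.15 + 0.28 + 0.76)
  = 50.0430 / 1.4700 = 34.043

34.043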